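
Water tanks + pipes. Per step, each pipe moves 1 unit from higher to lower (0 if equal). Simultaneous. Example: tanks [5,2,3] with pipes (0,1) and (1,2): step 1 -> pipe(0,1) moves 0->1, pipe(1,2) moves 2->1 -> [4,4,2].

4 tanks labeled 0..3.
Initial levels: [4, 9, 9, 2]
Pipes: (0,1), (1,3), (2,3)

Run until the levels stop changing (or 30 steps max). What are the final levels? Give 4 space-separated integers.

Answer: 6 5 6 7

Derivation:
Step 1: flows [1->0,1->3,2->3] -> levels [5 7 8 4]
Step 2: flows [1->0,1->3,2->3] -> levels [6 5 7 6]
Step 3: flows [0->1,3->1,2->3] -> levels [5 7 6 6]
Step 4: flows [1->0,1->3,2=3] -> levels [6 5 6 7]
Step 5: flows [0->1,3->1,3->2] -> levels [5 7 7 5]
Step 6: flows [1->0,1->3,2->3] -> levels [6 5 6 7]
  -> period-2 cycle: step 6 state = step 4 state; never stabilizes
  -> state at step 30: (30-4) mod 2 = 0, same as step 4 -> [6 5 6 7]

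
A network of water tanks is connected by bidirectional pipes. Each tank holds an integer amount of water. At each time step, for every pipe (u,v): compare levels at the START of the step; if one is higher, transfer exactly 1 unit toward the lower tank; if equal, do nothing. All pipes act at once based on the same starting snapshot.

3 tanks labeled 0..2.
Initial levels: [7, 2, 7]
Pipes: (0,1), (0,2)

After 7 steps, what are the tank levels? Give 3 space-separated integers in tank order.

Step 1: flows [0->1,0=2] -> levels [6 3 7]
Step 2: flows [0->1,2->0] -> levels [6 4 6]
Step 3: flows [0->1,0=2] -> levels [5 5 6]
Step 4: flows [0=1,2->0] -> levels [6 5 5]
Step 5: flows [0->1,0->2] -> levels [4 6 6]
Step 6: flows [1->0,2->0] -> levels [6 5 5]
  -> period-2 cycle: step 6 state = step 4 state
  -> state at step 7: (7-4) mod 2 = 1, same as step 5 -> [4 6 6]

Answer: 4 6 6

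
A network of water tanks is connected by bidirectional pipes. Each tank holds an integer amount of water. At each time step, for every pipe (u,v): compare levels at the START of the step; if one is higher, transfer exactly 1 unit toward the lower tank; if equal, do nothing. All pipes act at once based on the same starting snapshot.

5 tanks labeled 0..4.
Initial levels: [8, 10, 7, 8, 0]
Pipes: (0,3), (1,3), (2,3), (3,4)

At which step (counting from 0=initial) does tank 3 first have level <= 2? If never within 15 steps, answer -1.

Step 1: flows [0=3,1->3,3->2,3->4] -> levels [8 9 8 7 1]
Step 2: flows [0->3,1->3,2->3,3->4] -> levels [7 8 7 9 2]
Step 3: flows [3->0,3->1,3->2,3->4] -> levels [8 9 8 5 3]
Step 4: flows [0->3,1->3,2->3,3->4] -> levels [7 8 7 7 4]
Step 5: flows [0=3,1->3,2=3,3->4] -> levels [7 7 7 7 5]
Step 6: flows [0=3,1=3,2=3,3->4] -> levels [7 7 7 6 6]
Step 7: flows [0->3,1->3,2->3,3=4] -> levels [6 6 6 9 6]
Step 8: flows [3->0,3->1,3->2,3->4] -> levels [7 7 7 5 7]
Step 9: flows [0->3,1->3,2->3,4->3] -> levels [6 6 6 9 6]
  -> period-2 cycle (repeats step 7); tank 3 never drops to <=2
Tank 3 never reaches <=2 within 15 steps

Answer: -1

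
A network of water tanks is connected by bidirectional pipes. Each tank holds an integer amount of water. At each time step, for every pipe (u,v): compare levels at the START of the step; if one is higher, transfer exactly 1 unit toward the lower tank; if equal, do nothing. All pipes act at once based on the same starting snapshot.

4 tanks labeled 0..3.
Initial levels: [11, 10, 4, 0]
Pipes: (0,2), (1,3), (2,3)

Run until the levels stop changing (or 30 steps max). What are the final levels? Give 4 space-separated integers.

Step 1: flows [0->2,1->3,2->3] -> levels [10 9 4 2]
Step 2: flows [0->2,1->3,2->3] -> levels [9 8 4 4]
Step 3: flows [0->2,1->3,2=3] -> levels [8 7 5 5]
Step 4: flows [0->2,1->3,2=3] -> levels [7 6 6 6]
Step 5: flows [0->2,1=3,2=3] -> levels [6 6 7 6]
Step 6: flows [2->0,1=3,2->3] -> levels [7 6 5 7]
Step 7: flows [0->2,3->1,3->2] -> levels [6 7 7 5]
Step 8: flows [2->0,1->3,2->3] -> levels [7 6 5 7]
  -> period-2 cycle: step 8 state = step 6 state; never stabilizes
  -> state at step 30: (30-6) mod 2 = 0, same as step 6 -> [7 6 5 7]

Answer: 7 6 5 7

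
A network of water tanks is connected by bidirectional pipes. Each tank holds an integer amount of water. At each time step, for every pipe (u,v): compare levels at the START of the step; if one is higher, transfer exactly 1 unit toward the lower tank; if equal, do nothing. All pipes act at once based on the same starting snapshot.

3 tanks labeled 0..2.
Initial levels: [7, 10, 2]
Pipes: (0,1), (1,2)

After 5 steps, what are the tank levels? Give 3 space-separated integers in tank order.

Answer: 6 7 6

Derivation:
Step 1: flows [1->0,1->2] -> levels [8 8 3]
Step 2: flows [0=1,1->2] -> levels [8 7 4]
Step 3: flows [0->1,1->2] -> levels [7 7 5]
Step 4: flows [0=1,1->2] -> levels [7 6 6]
Step 5: flows [0->1,1=2] -> levels [6 7 6]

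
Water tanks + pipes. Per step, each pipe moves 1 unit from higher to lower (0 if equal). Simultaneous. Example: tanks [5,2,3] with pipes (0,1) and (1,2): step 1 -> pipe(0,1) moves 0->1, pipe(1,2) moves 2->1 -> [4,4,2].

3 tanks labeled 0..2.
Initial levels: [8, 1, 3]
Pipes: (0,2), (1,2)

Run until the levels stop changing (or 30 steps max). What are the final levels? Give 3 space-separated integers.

Step 1: flows [0->2,2->1] -> levels [7 2 3]
Step 2: flows [0->2,2->1] -> levels [6 3 3]
Step 3: flows [0->2,1=2] -> levels [5 3 4]
Step 4: flows [0->2,2->1] -> levels [4 4 4]
Step 5: flows [0=2,1=2] -> levels [4 4 4]
  -> stable (no change)

Answer: 4 4 4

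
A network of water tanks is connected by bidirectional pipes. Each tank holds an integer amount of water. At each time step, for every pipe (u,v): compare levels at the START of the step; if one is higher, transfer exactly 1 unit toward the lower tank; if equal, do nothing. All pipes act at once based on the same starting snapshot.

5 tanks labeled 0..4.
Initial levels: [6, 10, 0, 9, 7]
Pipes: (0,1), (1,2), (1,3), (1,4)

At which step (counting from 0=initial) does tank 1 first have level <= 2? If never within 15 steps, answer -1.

Answer: -1

Derivation:
Step 1: flows [1->0,1->2,1->3,1->4] -> levels [7 6 1 10 8]
Step 2: flows [0->1,1->2,3->1,4->1] -> levels [6 8 2 9 7]
Step 3: flows [1->0,1->2,3->1,1->4] -> levels [7 6 3 8 8]
Step 4: flows [0->1,1->2,3->1,4->1] -> levels [6 8 4 7 7]
Step 5: flows [1->0,1->2,1->3,1->4] -> levels [7 4 5 8 8]
Step 6: flows [0->1,2->1,3->1,4->1] -> levels [6 8 4 7 7]
  -> period-2 cycle (repeats step 4); tank 1 never drops to <=2
Tank 1 never reaches <=2 within 15 steps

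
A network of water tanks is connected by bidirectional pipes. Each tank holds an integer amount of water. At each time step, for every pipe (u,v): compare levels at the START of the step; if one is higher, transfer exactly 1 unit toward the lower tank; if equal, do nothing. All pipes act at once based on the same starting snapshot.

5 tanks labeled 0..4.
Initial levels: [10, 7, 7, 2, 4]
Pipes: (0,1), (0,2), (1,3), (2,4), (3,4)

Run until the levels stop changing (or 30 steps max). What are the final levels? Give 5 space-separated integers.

Step 1: flows [0->1,0->2,1->3,2->4,4->3] -> levels [8 7 7 4 4]
Step 2: flows [0->1,0->2,1->3,2->4,3=4] -> levels [6 7 7 5 5]
Step 3: flows [1->0,2->0,1->3,2->4,3=4] -> levels [8 5 5 6 6]
Step 4: flows [0->1,0->2,3->1,4->2,3=4] -> levels [6 7 7 5 5]
  -> period-2 cycle: step 4 state = step 2 state; never stabilizes
  -> state at step 30: (30-2) mod 2 = 0, same as step 2 -> [6 7 7 5 5]

Answer: 6 7 7 5 5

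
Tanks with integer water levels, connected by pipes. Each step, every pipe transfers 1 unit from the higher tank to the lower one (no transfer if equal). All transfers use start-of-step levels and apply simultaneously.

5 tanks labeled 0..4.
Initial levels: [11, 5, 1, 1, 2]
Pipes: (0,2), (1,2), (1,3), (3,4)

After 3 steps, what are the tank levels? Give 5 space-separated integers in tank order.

Step 1: flows [0->2,1->2,1->3,4->3] -> levels [10 3 3 3 1]
Step 2: flows [0->2,1=2,1=3,3->4] -> levels [9 3 4 2 2]
Step 3: flows [0->2,2->1,1->3,3=4] -> levels [8 3 4 3 2]

Answer: 8 3 4 3 2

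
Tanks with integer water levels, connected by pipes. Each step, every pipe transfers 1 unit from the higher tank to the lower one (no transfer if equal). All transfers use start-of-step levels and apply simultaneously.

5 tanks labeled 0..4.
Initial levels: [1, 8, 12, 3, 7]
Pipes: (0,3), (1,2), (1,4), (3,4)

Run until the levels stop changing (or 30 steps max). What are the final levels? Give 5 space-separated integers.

Step 1: flows [3->0,2->1,1->4,4->3] -> levels [2 8 11 3 7]
Step 2: flows [3->0,2->1,1->4,4->3] -> levels [3 8 10 3 7]
Step 3: flows [0=3,2->1,1->4,4->3] -> levels [3 8 9 4 7]
Step 4: flows [3->0,2->1,1->4,4->3] -> levels [4 8 8 4 7]
Step 5: flows [0=3,1=2,1->4,4->3] -> levels [4 7 8 5 7]
Step 6: flows [3->0,2->1,1=4,4->3] -> levels [5 8 7 5 6]
Step 7: flows [0=3,1->2,1->4,4->3] -> levels [5 6 8 6 6]
Step 8: flows [3->0,2->1,1=4,3=4] -> levels [6 7 7 5 6]
Step 9: flows [0->3,1=2,1->4,4->3] -> levels [5 6 7 7 6]
Step 10: flows [3->0,2->1,1=4,3->4] -> levels [6 7 6 5 7]
Step 11: flows [0->3,1->2,1=4,4->3] -> levels [5 6 7 7 6]
  -> period-2 cycle: step 11 state = step 9 state; never stabilizes
  -> state at step 30: (30-9) mod 2 = 1, same as step 10 -> [6 7 6 5 7]

Answer: 6 7 6 5 7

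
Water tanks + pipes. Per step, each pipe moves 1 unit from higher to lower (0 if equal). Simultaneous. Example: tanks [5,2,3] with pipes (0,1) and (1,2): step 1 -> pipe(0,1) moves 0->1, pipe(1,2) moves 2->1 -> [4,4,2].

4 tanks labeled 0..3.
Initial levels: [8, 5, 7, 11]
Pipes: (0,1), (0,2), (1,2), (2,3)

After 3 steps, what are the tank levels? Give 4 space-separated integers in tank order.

Answer: 6 8 9 8

Derivation:
Step 1: flows [0->1,0->2,2->1,3->2] -> levels [6 7 8 10]
Step 2: flows [1->0,2->0,2->1,3->2] -> levels [8 7 7 9]
Step 3: flows [0->1,0->2,1=2,3->2] -> levels [6 8 9 8]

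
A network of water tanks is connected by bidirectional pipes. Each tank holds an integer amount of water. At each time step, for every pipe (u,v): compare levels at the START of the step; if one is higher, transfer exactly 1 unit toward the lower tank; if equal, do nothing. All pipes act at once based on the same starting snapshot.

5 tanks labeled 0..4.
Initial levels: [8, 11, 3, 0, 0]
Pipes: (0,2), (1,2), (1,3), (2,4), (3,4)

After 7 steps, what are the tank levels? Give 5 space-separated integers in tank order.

Answer: 5 3 6 5 3

Derivation:
Step 1: flows [0->2,1->2,1->3,2->4,3=4] -> levels [7 9 4 1 1]
Step 2: flows [0->2,1->2,1->3,2->4,3=4] -> levels [6 7 5 2 2]
Step 3: flows [0->2,1->2,1->3,2->4,3=4] -> levels [5 5 6 3 3]
Step 4: flows [2->0,2->1,1->3,2->4,3=4] -> levels [6 5 3 4 4]
Step 5: flows [0->2,1->2,1->3,4->2,3=4] -> levels [5 3 6 5 3]
Step 6: flows [2->0,2->1,3->1,2->4,3->4] -> levels [6 5 3 3 5]
Step 7: flows [0->2,1->2,1->3,4->2,4->3] -> levels [5 3 6 5 3]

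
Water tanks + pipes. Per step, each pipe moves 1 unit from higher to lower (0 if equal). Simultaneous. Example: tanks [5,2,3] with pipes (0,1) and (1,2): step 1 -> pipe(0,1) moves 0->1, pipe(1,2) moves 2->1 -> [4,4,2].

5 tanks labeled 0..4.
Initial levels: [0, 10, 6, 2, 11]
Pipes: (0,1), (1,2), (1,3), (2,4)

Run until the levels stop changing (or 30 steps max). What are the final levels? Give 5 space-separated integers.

Step 1: flows [1->0,1->2,1->3,4->2] -> levels [1 7 8 3 10]
Step 2: flows [1->0,2->1,1->3,4->2] -> levels [2 6 8 4 9]
Step 3: flows [1->0,2->1,1->3,4->2] -> levels [3 5 8 5 8]
Step 4: flows [1->0,2->1,1=3,2=4] -> levels [4 5 7 5 8]
Step 5: flows [1->0,2->1,1=3,4->2] -> levels [5 5 7 5 7]
Step 6: flows [0=1,2->1,1=3,2=4] -> levels [5 6 6 5 7]
Step 7: flows [1->0,1=2,1->3,4->2] -> levels [6 4 7 6 6]
Step 8: flows [0->1,2->1,3->1,2->4] -> levels [5 7 5 5 7]
Step 9: flows [1->0,1->2,1->3,4->2] -> levels [6 4 7 6 6]
  -> period-2 cycle: step 9 state = step 7 state; never stabilizes
  -> state at step 30: (30-7) mod 2 = 1, same as step 8 -> [5 7 5 5 7]

Answer: 5 7 5 5 7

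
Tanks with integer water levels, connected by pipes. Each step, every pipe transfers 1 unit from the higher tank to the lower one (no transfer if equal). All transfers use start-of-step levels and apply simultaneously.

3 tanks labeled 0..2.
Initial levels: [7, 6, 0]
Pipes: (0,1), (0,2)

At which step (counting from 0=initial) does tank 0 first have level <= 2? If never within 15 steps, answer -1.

Answer: -1

Derivation:
Step 1: flows [0->1,0->2] -> levels [5 7 1]
Step 2: flows [1->0,0->2] -> levels [5 6 2]
Step 3: flows [1->0,0->2] -> levels [5 5 3]
Step 4: flows [0=1,0->2] -> levels [4 5 4]
Step 5: flows [1->0,0=2] -> levels [5 4 4]
Step 6: flows [0->1,0->2] -> levels [3 5 5]
Step 7: flows [1->0,2->0] -> levels [5 4 4]
  -> period-2 cycle (repeats step 5); tank 0 never drops to <=2
Tank 0 never reaches <=2 within 15 steps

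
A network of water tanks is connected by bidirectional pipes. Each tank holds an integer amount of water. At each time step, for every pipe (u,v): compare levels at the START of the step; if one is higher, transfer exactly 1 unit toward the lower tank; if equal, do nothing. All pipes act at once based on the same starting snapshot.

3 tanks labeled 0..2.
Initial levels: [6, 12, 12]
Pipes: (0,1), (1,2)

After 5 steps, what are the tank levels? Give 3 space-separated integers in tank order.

Step 1: flows [1->0,1=2] -> levels [7 11 12]
Step 2: flows [1->0,2->1] -> levels [8 11 11]
Step 3: flows [1->0,1=2] -> levels [9 10 11]
Step 4: flows [1->0,2->1] -> levels [10 10 10]
Step 5: flows [0=1,1=2] -> levels [10 10 10]

Answer: 10 10 10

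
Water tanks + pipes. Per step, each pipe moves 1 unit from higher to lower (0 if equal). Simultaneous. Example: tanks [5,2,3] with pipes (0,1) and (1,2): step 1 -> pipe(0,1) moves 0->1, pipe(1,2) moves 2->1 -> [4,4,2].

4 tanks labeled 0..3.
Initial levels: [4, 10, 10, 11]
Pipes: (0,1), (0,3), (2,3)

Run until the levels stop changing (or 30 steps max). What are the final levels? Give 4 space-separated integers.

Step 1: flows [1->0,3->0,3->2] -> levels [6 9 11 9]
Step 2: flows [1->0,3->0,2->3] -> levels [8 8 10 9]
Step 3: flows [0=1,3->0,2->3] -> levels [9 8 9 9]
Step 4: flows [0->1,0=3,2=3] -> levels [8 9 9 9]
Step 5: flows [1->0,3->0,2=3] -> levels [10 8 9 8]
Step 6: flows [0->1,0->3,2->3] -> levels [8 9 8 10]
Step 7: flows [1->0,3->0,3->2] -> levels [10 8 9 8]
  -> period-2 cycle: step 7 state = step 5 state; never stabilizes
  -> state at step 30: (30-5) mod 2 = 1, same as step 6 -> [8 9 8 10]

Answer: 8 9 8 10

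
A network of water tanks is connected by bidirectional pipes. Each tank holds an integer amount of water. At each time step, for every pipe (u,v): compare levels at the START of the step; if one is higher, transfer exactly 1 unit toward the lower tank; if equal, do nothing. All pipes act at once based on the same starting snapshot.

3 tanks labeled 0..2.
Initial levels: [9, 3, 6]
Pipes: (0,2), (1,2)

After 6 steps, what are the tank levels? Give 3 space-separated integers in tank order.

Answer: 6 6 6

Derivation:
Step 1: flows [0->2,2->1] -> levels [8 4 6]
Step 2: flows [0->2,2->1] -> levels [7 5 6]
Step 3: flows [0->2,2->1] -> levels [6 6 6]
Step 4: flows [0=2,1=2] -> levels [6 6 6]
  -> stable; steps 5..6 unchanged -> [6 6 6]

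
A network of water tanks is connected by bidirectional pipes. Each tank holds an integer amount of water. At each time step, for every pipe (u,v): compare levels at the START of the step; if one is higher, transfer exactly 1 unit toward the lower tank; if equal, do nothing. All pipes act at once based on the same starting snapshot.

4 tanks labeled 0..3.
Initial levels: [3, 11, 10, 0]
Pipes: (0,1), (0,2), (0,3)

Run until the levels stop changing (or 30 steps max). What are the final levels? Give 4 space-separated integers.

Step 1: flows [1->0,2->0,0->3] -> levels [4 10 9 1]
Step 2: flows [1->0,2->0,0->3] -> levels [5 9 8 2]
Step 3: flows [1->0,2->0,0->3] -> levels [6 8 7 3]
Step 4: flows [1->0,2->0,0->3] -> levels [7 7 6 4]
Step 5: flows [0=1,0->2,0->3] -> levels [5 7 7 5]
Step 6: flows [1->0,2->0,0=3] -> levels [7 6 6 5]
Step 7: flows [0->1,0->2,0->3] -> levels [4 7 7 6]
Step 8: flows [1->0,2->0,3->0] -> levels [7 6 6 5]
  -> period-2 cycle: step 8 state = step 6 state; never stabilizes
  -> state at step 30: (30-6) mod 2 = 0, same as step 6 -> [7 6 6 5]

Answer: 7 6 6 5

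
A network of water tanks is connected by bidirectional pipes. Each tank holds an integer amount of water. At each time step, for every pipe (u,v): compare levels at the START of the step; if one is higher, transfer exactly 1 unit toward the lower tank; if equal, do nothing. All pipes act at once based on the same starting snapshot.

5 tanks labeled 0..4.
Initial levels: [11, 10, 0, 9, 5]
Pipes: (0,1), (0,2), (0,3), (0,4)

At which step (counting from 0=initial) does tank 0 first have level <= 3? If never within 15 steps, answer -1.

Step 1: flows [0->1,0->2,0->3,0->4] -> levels [7 11 1 10 6]
Step 2: flows [1->0,0->2,3->0,0->4] -> levels [7 10 2 9 7]
Step 3: flows [1->0,0->2,3->0,0=4] -> levels [8 9 3 8 7]
Step 4: flows [1->0,0->2,0=3,0->4] -> levels [7 8 4 8 8]
Step 5: flows [1->0,0->2,3->0,4->0] -> levels [9 7 5 7 7]
Step 6: flows [0->1,0->2,0->3,0->4] -> levels [5 8 6 8 8]
Step 7: flows [1->0,2->0,3->0,4->0] -> levels [9 7 5 7 7]
  -> period-2 cycle (repeats step 5); tank 0 never drops to <=3
Tank 0 never reaches <=3 within 15 steps

Answer: -1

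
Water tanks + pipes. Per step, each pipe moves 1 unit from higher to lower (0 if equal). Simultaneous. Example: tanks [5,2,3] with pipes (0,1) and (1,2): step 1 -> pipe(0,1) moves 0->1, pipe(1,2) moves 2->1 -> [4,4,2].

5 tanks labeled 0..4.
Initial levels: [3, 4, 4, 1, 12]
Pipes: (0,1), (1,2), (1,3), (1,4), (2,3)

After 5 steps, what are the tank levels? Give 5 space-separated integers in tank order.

Step 1: flows [1->0,1=2,1->3,4->1,2->3] -> levels [4 3 3 3 11]
Step 2: flows [0->1,1=2,1=3,4->1,2=3] -> levels [3 5 3 3 10]
Step 3: flows [1->0,1->2,1->3,4->1,2=3] -> levels [4 3 4 4 9]
Step 4: flows [0->1,2->1,3->1,4->1,2=3] -> levels [3 7 3 3 8]
Step 5: flows [1->0,1->2,1->3,4->1,2=3] -> levels [4 5 4 4 7]

Answer: 4 5 4 4 7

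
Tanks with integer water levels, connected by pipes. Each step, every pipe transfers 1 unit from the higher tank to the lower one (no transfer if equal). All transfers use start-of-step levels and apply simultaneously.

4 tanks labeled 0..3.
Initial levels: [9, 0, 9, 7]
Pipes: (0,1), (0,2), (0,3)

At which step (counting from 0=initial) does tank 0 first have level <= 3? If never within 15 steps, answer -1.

Step 1: flows [0->1,0=2,0->3] -> levels [7 1 9 8]
Step 2: flows [0->1,2->0,3->0] -> levels [8 2 8 7]
Step 3: flows [0->1,0=2,0->3] -> levels [6 3 8 8]
Step 4: flows [0->1,2->0,3->0] -> levels [7 4 7 7]
Step 5: flows [0->1,0=2,0=3] -> levels [6 5 7 7]
Step 6: flows [0->1,2->0,3->0] -> levels [7 6 6 6]
Step 7: flows [0->1,0->2,0->3] -> levels [4 7 7 7]
Step 8: flows [1->0,2->0,3->0] -> levels [7 6 6 6]
  -> period-2 cycle (repeats step 6); tank 0 never drops to <=3
Tank 0 never reaches <=3 within 15 steps

Answer: -1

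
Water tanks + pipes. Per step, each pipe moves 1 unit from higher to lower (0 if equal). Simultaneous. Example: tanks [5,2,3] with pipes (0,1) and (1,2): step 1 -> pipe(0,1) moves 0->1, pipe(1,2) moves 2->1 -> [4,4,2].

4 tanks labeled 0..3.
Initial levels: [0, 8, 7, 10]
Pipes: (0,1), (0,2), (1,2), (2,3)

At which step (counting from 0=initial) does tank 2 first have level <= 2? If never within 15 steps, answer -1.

Answer: -1

Derivation:
Step 1: flows [1->0,2->0,1->2,3->2] -> levels [2 6 8 9]
Step 2: flows [1->0,2->0,2->1,3->2] -> levels [4 6 7 8]
Step 3: flows [1->0,2->0,2->1,3->2] -> levels [6 6 6 7]
Step 4: flows [0=1,0=2,1=2,3->2] -> levels [6 6 7 6]
Step 5: flows [0=1,2->0,2->1,2->3] -> levels [7 7 4 7]
Step 6: flows [0=1,0->2,1->2,3->2] -> levels [6 6 7 6]
  -> period-2 cycle (repeats step 4); tank 2 never drops to <=2
Tank 2 never reaches <=2 within 15 steps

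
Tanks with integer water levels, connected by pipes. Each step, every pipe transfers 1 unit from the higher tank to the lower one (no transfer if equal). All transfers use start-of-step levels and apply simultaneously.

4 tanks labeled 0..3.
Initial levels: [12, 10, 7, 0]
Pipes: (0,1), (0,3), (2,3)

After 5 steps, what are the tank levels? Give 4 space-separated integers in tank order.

Step 1: flows [0->1,0->3,2->3] -> levels [10 11 6 2]
Step 2: flows [1->0,0->3,2->3] -> levels [10 10 5 4]
Step 3: flows [0=1,0->3,2->3] -> levels [9 10 4 6]
Step 4: flows [1->0,0->3,3->2] -> levels [9 9 5 6]
Step 5: flows [0=1,0->3,3->2] -> levels [8 9 6 6]

Answer: 8 9 6 6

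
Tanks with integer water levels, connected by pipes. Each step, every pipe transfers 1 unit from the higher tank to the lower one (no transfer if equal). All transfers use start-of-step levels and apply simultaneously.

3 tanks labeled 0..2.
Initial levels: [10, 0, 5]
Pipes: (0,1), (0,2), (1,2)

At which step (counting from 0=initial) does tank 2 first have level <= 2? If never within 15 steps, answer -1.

Step 1: flows [0->1,0->2,2->1] -> levels [8 2 5]
Step 2: flows [0->1,0->2,2->1] -> levels [6 4 5]
Step 3: flows [0->1,0->2,2->1] -> levels [4 6 5]
Step 4: flows [1->0,2->0,1->2] -> levels [6 4 5]
  -> period-2 cycle (repeats step 2); tank 2 never drops to <=2
Tank 2 never reaches <=2 within 15 steps

Answer: -1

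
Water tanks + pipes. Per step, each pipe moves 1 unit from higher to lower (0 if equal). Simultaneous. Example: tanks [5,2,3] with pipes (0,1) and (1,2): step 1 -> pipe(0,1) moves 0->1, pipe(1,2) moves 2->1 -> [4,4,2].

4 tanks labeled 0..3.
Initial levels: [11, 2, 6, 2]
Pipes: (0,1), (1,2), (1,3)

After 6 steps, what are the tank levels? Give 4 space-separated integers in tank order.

Answer: 5 6 5 5

Derivation:
Step 1: flows [0->1,2->1,1=3] -> levels [10 4 5 2]
Step 2: flows [0->1,2->1,1->3] -> levels [9 5 4 3]
Step 3: flows [0->1,1->2,1->3] -> levels [8 4 5 4]
Step 4: flows [0->1,2->1,1=3] -> levels [7 6 4 4]
Step 5: flows [0->1,1->2,1->3] -> levels [6 5 5 5]
Step 6: flows [0->1,1=2,1=3] -> levels [5 6 5 5]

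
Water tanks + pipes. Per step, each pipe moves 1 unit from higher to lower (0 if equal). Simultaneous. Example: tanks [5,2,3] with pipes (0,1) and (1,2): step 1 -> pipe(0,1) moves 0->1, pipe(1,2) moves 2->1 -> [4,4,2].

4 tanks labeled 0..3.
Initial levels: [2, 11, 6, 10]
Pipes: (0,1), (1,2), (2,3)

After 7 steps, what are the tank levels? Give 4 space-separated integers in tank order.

Answer: 7 8 6 8

Derivation:
Step 1: flows [1->0,1->2,3->2] -> levels [3 9 8 9]
Step 2: flows [1->0,1->2,3->2] -> levels [4 7 10 8]
Step 3: flows [1->0,2->1,2->3] -> levels [5 7 8 9]
Step 4: flows [1->0,2->1,3->2] -> levels [6 7 8 8]
Step 5: flows [1->0,2->1,2=3] -> levels [7 7 7 8]
Step 6: flows [0=1,1=2,3->2] -> levels [7 7 8 7]
Step 7: flows [0=1,2->1,2->3] -> levels [7 8 6 8]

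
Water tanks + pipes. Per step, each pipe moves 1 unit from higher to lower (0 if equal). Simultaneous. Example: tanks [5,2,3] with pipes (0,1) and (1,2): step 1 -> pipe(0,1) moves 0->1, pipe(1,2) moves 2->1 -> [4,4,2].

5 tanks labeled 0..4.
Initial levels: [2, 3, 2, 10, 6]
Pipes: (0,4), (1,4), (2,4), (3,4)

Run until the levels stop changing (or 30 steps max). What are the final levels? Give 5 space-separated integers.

Answer: 5 5 5 5 3

Derivation:
Step 1: flows [4->0,4->1,4->2,3->4] -> levels [3 4 3 9 4]
Step 2: flows [4->0,1=4,4->2,3->4] -> levels [4 4 4 8 3]
Step 3: flows [0->4,1->4,2->4,3->4] -> levels [3 3 3 7 7]
Step 4: flows [4->0,4->1,4->2,3=4] -> levels [4 4 4 7 4]
Step 5: flows [0=4,1=4,2=4,3->4] -> levels [4 4 4 6 5]
Step 6: flows [4->0,4->1,4->2,3->4] -> levels [5 5 5 5 3]
Step 7: flows [0->4,1->4,2->4,3->4] -> levels [4 4 4 4 7]
Step 8: flows [4->0,4->1,4->2,4->3] -> levels [5 5 5 5 3]
  -> period-2 cycle: step 8 state = step 6 state; never stabilizes
  -> state at step 30: (30-6) mod 2 = 0, same as step 6 -> [5 5 5 5 3]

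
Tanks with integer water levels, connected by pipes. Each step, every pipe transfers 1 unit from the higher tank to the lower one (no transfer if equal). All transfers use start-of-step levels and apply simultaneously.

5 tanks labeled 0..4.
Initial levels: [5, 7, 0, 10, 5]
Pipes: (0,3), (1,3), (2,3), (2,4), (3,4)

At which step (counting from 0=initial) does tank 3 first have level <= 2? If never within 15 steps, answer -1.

Answer: -1

Derivation:
Step 1: flows [3->0,3->1,3->2,4->2,3->4] -> levels [6 8 2 6 5]
Step 2: flows [0=3,1->3,3->2,4->2,3->4] -> levels [6 7 4 5 5]
Step 3: flows [0->3,1->3,3->2,4->2,3=4] -> levels [5 6 6 6 4]
Step 4: flows [3->0,1=3,2=3,2->4,3->4] -> levels [6 6 5 4 6]
Step 5: flows [0->3,1->3,2->3,4->2,4->3] -> levels [5 5 5 8 4]
Step 6: flows [3->0,3->1,3->2,2->4,3->4] -> levels [6 6 5 4 6]
  -> period-2 cycle (repeats step 4); tank 3 never drops to <=2
Tank 3 never reaches <=2 within 15 steps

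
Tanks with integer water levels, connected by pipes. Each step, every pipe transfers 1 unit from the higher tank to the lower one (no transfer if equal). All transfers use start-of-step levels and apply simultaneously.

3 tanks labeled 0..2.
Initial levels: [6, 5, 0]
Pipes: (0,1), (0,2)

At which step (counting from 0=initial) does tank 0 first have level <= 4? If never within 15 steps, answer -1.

Step 1: flows [0->1,0->2] -> levels [4 6 1]
Tank 0 first reaches <=4 at step 1

Answer: 1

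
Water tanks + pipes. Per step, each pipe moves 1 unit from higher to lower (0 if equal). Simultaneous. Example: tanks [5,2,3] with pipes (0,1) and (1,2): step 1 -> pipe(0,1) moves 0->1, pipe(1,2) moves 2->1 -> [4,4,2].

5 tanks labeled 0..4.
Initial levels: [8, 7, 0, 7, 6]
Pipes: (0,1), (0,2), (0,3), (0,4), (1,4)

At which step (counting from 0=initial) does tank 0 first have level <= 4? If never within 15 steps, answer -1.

Step 1: flows [0->1,0->2,0->3,0->4,1->4] -> levels [4 7 1 8 8]
Tank 0 first reaches <=4 at step 1

Answer: 1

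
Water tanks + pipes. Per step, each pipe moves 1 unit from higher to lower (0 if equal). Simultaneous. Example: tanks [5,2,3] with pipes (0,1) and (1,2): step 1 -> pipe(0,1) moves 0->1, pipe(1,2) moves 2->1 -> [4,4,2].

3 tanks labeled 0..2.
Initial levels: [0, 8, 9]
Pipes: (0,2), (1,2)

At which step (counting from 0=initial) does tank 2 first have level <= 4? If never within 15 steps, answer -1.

Answer: -1

Derivation:
Step 1: flows [2->0,2->1] -> levels [1 9 7]
Step 2: flows [2->0,1->2] -> levels [2 8 7]
Step 3: flows [2->0,1->2] -> levels [3 7 7]
Step 4: flows [2->0,1=2] -> levels [4 7 6]
Step 5: flows [2->0,1->2] -> levels [5 6 6]
Step 6: flows [2->0,1=2] -> levels [6 6 5]
Step 7: flows [0->2,1->2] -> levels [5 5 7]
Step 8: flows [2->0,2->1] -> levels [6 6 5]
  -> period-2 cycle (repeats step 6); tank 2 never drops to <=4
Tank 2 never reaches <=4 within 15 steps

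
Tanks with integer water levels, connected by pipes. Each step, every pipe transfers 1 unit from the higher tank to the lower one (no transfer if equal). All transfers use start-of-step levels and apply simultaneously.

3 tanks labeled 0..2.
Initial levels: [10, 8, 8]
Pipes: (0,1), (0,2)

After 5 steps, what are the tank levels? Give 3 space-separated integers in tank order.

Step 1: flows [0->1,0->2] -> levels [8 9 9]
Step 2: flows [1->0,2->0] -> levels [10 8 8]
  -> period-2 cycle: step 2 state = step 0 state
  -> state at step 5: (5-0) mod 2 = 1, same as step 1 -> [8 9 9]

Answer: 8 9 9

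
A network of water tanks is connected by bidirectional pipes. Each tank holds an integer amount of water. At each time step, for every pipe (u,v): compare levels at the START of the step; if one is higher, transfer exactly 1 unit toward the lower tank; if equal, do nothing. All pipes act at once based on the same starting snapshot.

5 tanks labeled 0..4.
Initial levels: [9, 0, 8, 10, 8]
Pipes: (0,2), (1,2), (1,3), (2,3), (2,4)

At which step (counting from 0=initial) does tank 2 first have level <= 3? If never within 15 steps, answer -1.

Answer: -1

Derivation:
Step 1: flows [0->2,2->1,3->1,3->2,2=4] -> levels [8 2 9 8 8]
Step 2: flows [2->0,2->1,3->1,2->3,2->4] -> levels [9 4 5 8 9]
Step 3: flows [0->2,2->1,3->1,3->2,4->2] -> levels [8 6 7 6 8]
Step 4: flows [0->2,2->1,1=3,2->3,4->2] -> levels [7 7 7 7 7]
Step 5: flows [0=2,1=2,1=3,2=3,2=4] -> levels [7 7 7 7 7]
  -> stable; tank 2 stays at 7 > 3
Tank 2 never reaches <=3 within 15 steps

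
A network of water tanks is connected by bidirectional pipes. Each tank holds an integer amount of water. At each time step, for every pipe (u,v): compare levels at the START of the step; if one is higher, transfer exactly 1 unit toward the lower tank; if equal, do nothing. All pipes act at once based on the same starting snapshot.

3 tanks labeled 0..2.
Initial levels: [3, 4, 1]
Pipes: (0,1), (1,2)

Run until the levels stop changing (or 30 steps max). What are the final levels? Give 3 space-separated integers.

Step 1: flows [1->0,1->2] -> levels [4 2 2]
Step 2: flows [0->1,1=2] -> levels [3 3 2]
Step 3: flows [0=1,1->2] -> levels [3 2 3]
Step 4: flows [0->1,2->1] -> levels [2 4 2]
Step 5: flows [1->0,1->2] -> levels [3 2 3]
  -> period-2 cycle: step 5 state = step 3 state; never stabilizes
  -> state at step 30: (30-3) mod 2 = 1, same as step 4 -> [2 4 2]

Answer: 2 4 2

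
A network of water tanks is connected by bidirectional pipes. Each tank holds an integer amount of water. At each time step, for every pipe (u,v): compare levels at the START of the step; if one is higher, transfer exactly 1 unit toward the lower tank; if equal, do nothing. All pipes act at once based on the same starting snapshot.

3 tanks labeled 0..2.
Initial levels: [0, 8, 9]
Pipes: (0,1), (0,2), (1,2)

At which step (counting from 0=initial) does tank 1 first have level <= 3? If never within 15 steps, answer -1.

Answer: -1

Derivation:
Step 1: flows [1->0,2->0,2->1] -> levels [2 8 7]
Step 2: flows [1->0,2->0,1->2] -> levels [4 6 7]
Step 3: flows [1->0,2->0,2->1] -> levels [6 6 5]
Step 4: flows [0=1,0->2,1->2] -> levels [5 5 7]
Step 5: flows [0=1,2->0,2->1] -> levels [6 6 5]
  -> period-2 cycle (repeats step 3); tank 1 never drops to <=3
Tank 1 never reaches <=3 within 15 steps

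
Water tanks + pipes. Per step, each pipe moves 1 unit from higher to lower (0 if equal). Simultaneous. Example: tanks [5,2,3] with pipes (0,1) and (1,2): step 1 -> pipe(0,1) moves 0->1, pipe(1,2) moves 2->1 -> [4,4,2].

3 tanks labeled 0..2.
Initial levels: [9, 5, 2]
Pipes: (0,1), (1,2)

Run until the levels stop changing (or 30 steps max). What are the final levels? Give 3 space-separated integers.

Step 1: flows [0->1,1->2] -> levels [8 5 3]
Step 2: flows [0->1,1->2] -> levels [7 5 4]
Step 3: flows [0->1,1->2] -> levels [6 5 5]
Step 4: flows [0->1,1=2] -> levels [5 6 5]
Step 5: flows [1->0,1->2] -> levels [6 4 6]
Step 6: flows [0->1,2->1] -> levels [5 6 5]
  -> period-2 cycle: step 6 state = step 4 state; never stabilizes
  -> state at step 30: (30-4) mod 2 = 0, same as step 4 -> [5 6 5]

Answer: 5 6 5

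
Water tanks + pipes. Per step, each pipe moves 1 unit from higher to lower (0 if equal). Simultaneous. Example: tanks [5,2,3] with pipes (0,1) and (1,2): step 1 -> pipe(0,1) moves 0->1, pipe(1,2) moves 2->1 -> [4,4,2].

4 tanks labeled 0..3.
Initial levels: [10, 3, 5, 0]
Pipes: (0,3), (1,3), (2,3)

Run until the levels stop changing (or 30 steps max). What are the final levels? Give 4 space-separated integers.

Step 1: flows [0->3,1->3,2->3] -> levels [9 2 4 3]
Step 2: flows [0->3,3->1,2->3] -> levels [8 3 3 4]
Step 3: flows [0->3,3->1,3->2] -> levels [7 4 4 3]
Step 4: flows [0->3,1->3,2->3] -> levels [6 3 3 6]
Step 5: flows [0=3,3->1,3->2] -> levels [6 4 4 4]
Step 6: flows [0->3,1=3,2=3] -> levels [5 4 4 5]
Step 7: flows [0=3,3->1,3->2] -> levels [5 5 5 3]
Step 8: flows [0->3,1->3,2->3] -> levels [4 4 4 6]
Step 9: flows [3->0,3->1,3->2] -> levels [5 5 5 3]
  -> period-2 cycle: step 9 state = step 7 state; never stabilizes
  -> state at step 30: (30-7) mod 2 = 1, same as step 8 -> [4 4 4 6]

Answer: 4 4 4 6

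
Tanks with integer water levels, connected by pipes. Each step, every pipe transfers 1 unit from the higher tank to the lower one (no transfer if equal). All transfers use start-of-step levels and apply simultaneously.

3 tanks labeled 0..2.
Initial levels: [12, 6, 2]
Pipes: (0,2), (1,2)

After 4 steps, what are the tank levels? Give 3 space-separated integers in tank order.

Answer: 8 6 6

Derivation:
Step 1: flows [0->2,1->2] -> levels [11 5 4]
Step 2: flows [0->2,1->2] -> levels [10 4 6]
Step 3: flows [0->2,2->1] -> levels [9 5 6]
Step 4: flows [0->2,2->1] -> levels [8 6 6]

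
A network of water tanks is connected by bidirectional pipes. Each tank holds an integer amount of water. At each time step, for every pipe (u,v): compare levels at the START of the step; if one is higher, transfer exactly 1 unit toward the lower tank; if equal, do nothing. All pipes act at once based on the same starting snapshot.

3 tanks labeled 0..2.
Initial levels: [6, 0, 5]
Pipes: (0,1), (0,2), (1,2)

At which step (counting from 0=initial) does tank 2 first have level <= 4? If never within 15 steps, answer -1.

Answer: 2

Derivation:
Step 1: flows [0->1,0->2,2->1] -> levels [4 2 5]
Step 2: flows [0->1,2->0,2->1] -> levels [4 4 3]
Tank 2 first reaches <=4 at step 2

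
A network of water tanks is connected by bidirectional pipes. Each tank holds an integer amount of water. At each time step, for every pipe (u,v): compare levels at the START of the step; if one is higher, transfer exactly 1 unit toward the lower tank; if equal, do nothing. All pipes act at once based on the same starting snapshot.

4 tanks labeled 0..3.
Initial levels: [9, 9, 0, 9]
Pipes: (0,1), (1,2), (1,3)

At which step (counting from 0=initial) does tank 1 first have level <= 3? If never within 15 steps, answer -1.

Step 1: flows [0=1,1->2,1=3] -> levels [9 8 1 9]
Step 2: flows [0->1,1->2,3->1] -> levels [8 9 2 8]
Step 3: flows [1->0,1->2,1->3] -> levels [9 6 3 9]
Step 4: flows [0->1,1->2,3->1] -> levels [8 7 4 8]
Step 5: flows [0->1,1->2,3->1] -> levels [7 8 5 7]
Step 6: flows [1->0,1->2,1->3] -> levels [8 5 6 8]
Step 7: flows [0->1,2->1,3->1] -> levels [7 8 5 7]
  -> period-2 cycle (repeats step 5); tank 1 never drops to <=3
Tank 1 never reaches <=3 within 15 steps

Answer: -1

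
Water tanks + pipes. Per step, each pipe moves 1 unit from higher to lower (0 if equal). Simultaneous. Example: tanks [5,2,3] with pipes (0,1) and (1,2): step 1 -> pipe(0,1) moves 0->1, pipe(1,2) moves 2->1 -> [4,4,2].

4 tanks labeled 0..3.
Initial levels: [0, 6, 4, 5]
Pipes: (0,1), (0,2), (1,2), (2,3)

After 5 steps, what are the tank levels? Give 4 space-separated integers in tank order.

Step 1: flows [1->0,2->0,1->2,3->2] -> levels [2 4 5 4]
Step 2: flows [1->0,2->0,2->1,2->3] -> levels [4 4 2 5]
Step 3: flows [0=1,0->2,1->2,3->2] -> levels [3 3 5 4]
Step 4: flows [0=1,2->0,2->1,2->3] -> levels [4 4 2 5]
  -> period-2 cycle: step 4 state = step 2 state
  -> state at step 5: (5-2) mod 2 = 1, same as step 3 -> [3 3 5 4]

Answer: 3 3 5 4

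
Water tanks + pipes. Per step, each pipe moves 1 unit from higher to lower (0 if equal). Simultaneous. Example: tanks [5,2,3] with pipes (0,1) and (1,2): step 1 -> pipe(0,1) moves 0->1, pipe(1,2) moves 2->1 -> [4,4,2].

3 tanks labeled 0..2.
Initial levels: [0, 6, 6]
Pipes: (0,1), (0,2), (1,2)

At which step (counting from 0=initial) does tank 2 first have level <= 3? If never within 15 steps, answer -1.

Step 1: flows [1->0,2->0,1=2] -> levels [2 5 5]
Step 2: flows [1->0,2->0,1=2] -> levels [4 4 4]
Step 3: flows [0=1,0=2,1=2] -> levels [4 4 4]
  -> stable; tank 2 stays at 4 > 3
Tank 2 never reaches <=3 within 15 steps

Answer: -1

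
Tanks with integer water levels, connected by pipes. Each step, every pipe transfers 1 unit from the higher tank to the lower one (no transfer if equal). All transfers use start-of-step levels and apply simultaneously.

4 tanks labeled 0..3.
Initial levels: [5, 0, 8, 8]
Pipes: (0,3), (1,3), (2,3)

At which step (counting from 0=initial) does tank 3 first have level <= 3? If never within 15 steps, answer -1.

Answer: 6

Derivation:
Step 1: flows [3->0,3->1,2=3] -> levels [6 1 8 6]
Step 2: flows [0=3,3->1,2->3] -> levels [6 2 7 6]
Step 3: flows [0=3,3->1,2->3] -> levels [6 3 6 6]
Step 4: flows [0=3,3->1,2=3] -> levels [6 4 6 5]
Step 5: flows [0->3,3->1,2->3] -> levels [5 5 5 6]
Step 6: flows [3->0,3->1,3->2] -> levels [6 6 6 3]
Tank 3 first reaches <=3 at step 6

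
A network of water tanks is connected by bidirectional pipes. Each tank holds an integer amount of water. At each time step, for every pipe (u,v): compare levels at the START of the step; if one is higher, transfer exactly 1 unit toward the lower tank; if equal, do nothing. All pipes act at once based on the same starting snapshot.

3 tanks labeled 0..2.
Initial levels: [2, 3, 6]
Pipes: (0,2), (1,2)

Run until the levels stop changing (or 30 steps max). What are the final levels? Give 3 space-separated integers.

Answer: 4 4 3

Derivation:
Step 1: flows [2->0,2->1] -> levels [3 4 4]
Step 2: flows [2->0,1=2] -> levels [4 4 3]
Step 3: flows [0->2,1->2] -> levels [3 3 5]
Step 4: flows [2->0,2->1] -> levels [4 4 3]
  -> period-2 cycle: step 4 state = step 2 state; never stabilizes
  -> state at step 30: (30-2) mod 2 = 0, same as step 2 -> [4 4 3]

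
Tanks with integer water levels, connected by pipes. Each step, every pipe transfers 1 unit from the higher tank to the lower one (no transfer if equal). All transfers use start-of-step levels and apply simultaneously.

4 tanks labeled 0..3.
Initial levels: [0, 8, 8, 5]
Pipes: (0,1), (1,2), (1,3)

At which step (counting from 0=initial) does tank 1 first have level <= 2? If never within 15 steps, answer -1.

Answer: -1

Derivation:
Step 1: flows [1->0,1=2,1->3] -> levels [1 6 8 6]
Step 2: flows [1->0,2->1,1=3] -> levels [2 6 7 6]
Step 3: flows [1->0,2->1,1=3] -> levels [3 6 6 6]
Step 4: flows [1->0,1=2,1=3] -> levels [4 5 6 6]
Step 5: flows [1->0,2->1,3->1] -> levels [5 6 5 5]
Step 6: flows [1->0,1->2,1->3] -> levels [6 3 6 6]
Step 7: flows [0->1,2->1,3->1] -> levels [5 6 5 5]
  -> period-2 cycle (repeats step 5); tank 1 never drops to <=2
Tank 1 never reaches <=2 within 15 steps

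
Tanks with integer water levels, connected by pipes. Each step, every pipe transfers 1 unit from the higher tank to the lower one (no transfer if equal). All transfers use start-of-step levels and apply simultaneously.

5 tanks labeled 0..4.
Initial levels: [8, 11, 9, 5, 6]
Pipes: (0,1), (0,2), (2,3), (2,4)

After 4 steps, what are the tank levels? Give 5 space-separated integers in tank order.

Step 1: flows [1->0,2->0,2->3,2->4] -> levels [10 10 6 6 7]
Step 2: flows [0=1,0->2,2=3,4->2] -> levels [9 10 8 6 6]
Step 3: flows [1->0,0->2,2->3,2->4] -> levels [9 9 7 7 7]
Step 4: flows [0=1,0->2,2=3,2=4] -> levels [8 9 8 7 7]

Answer: 8 9 8 7 7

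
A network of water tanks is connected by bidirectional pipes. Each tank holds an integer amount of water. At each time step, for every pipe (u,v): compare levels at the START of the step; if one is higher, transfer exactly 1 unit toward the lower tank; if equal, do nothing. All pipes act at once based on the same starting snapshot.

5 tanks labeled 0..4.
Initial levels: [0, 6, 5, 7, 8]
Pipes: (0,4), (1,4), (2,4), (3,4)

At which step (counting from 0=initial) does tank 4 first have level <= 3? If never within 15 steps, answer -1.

Answer: 5

Derivation:
Step 1: flows [4->0,4->1,4->2,4->3] -> levels [1 7 6 8 4]
Step 2: flows [4->0,1->4,2->4,3->4] -> levels [2 6 5 7 6]
Step 3: flows [4->0,1=4,4->2,3->4] -> levels [3 6 6 6 5]
Step 4: flows [4->0,1->4,2->4,3->4] -> levels [4 5 5 5 7]
Step 5: flows [4->0,4->1,4->2,4->3] -> levels [5 6 6 6 3]
Tank 4 first reaches <=3 at step 5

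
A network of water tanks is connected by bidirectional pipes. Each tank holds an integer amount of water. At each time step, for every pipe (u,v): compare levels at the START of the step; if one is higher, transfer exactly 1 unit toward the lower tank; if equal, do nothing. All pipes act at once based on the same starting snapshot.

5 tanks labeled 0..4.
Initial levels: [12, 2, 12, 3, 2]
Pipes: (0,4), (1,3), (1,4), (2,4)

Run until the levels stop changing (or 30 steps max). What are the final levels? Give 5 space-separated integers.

Answer: 7 7 7 5 5

Derivation:
Step 1: flows [0->4,3->1,1=4,2->4] -> levels [11 3 11 2 4]
Step 2: flows [0->4,1->3,4->1,2->4] -> levels [10 3 10 3 5]
Step 3: flows [0->4,1=3,4->1,2->4] -> levels [9 4 9 3 6]
Step 4: flows [0->4,1->3,4->1,2->4] -> levels [8 4 8 4 7]
Step 5: flows [0->4,1=3,4->1,2->4] -> levels [7 5 7 4 8]
Step 6: flows [4->0,1->3,4->1,4->2] -> levels [8 5 8 5 5]
Step 7: flows [0->4,1=3,1=4,2->4] -> levels [7 5 7 5 7]
Step 8: flows [0=4,1=3,4->1,2=4] -> levels [7 6 7 5 6]
Step 9: flows [0->4,1->3,1=4,2->4] -> levels [6 5 6 6 8]
Step 10: flows [4->0,3->1,4->1,4->2] -> levels [7 7 7 5 5]
Step 11: flows [0->4,1->3,1->4,2->4] -> levels [6 5 6 6 8]
  -> period-2 cycle: step 11 state = step 9 state; never stabilizes
  -> state at step 30: (30-9) mod 2 = 1, same as step 10 -> [7 7 7 5 5]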